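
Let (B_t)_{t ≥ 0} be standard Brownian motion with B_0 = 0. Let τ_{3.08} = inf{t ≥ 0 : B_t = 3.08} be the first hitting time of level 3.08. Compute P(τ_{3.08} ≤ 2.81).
P(τ_{3.08} ≤ 2.81) = 2(1 − Φ(3.08/√2.81)) = 2(1 − Φ(1.8374)) ≈ 0.0662

By the reflection principle for standard BM, P(τ_b ≤ t) = 2 · P(B_t ≥ b). Since B_t ~ N(0, t), P(B_t ≥ 3.08) = 1 − Φ(3.08/√t) = 1 − Φ(3.08/√2.81) = 1 − Φ(1.8374) ≈ 0.03308. Doubling: P(τ_{3.08} ≤ 2.81) ≈ 2 · 0.03308 = 0.06616 ≈ 0.0662.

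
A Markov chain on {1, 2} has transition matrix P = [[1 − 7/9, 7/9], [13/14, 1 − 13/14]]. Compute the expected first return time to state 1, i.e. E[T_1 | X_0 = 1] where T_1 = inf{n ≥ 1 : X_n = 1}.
E[T_1 | X_0 = 1] = 1/π_1 = 215/117

For an irreducible recurrent Markov chain with stationary distribution π, E[T_i | X_0 = i] = 1/π_i (Kac's formula). Here π_1 = (13/14)/(7/9 + 13/14) = (13/14)/(215/126) = 117/215, so E[T_1 | X_0 = 1] = 1/π_1 = (7/9 + 13/14)/(13/14) = (215/126)/(13/14) = 215/117.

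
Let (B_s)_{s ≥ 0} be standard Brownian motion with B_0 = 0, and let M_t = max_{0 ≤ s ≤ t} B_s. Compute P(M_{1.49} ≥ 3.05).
P(M_{1.49} ≥ 3.05) = 2·P(B_{1.49} ≥ 3.05) = 2(1 − Φ(3.05/√1.49)) ≈ 0.0125

By the reflection principle for Brownian motion, P(M_t ≥ a) = 2 · P(B_t ≥ a) for a ≥ 0. Since B_t ~ N(0, t), P(B_t ≥ 3.05) = 1 − Φ(3.05/√t) = 1 − Φ(3.05/√1.49) = 1 − Φ(2.4987). So
  P(M_{1.49} ≥ 3.05) = 2(1 − Φ(2.4987)) ≈ 0.0125.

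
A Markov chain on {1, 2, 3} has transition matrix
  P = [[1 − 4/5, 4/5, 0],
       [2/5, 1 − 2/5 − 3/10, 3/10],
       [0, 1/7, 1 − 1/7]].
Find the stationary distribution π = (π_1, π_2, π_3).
π = (5/36, 5/18, 7/12)

This is a birth-death chain on three states, which satisfies detailed balance: π_1 · P_{12} = π_2 · P_{21} and π_2 · P_{23} = π_3 · P_{32}.
From π_1 · 4/5 = π_2 · 2/5: π_2/π_1 = (4/5)/(2/5) = 2.
From π_2 · 3/10 = π_3 · 1/7: π_3/π_2 = (3/10)/(1/7) = 21/10.
Take π_1 proportional to 1; then unnormalized π = (1, 2, 21/5). Normalize by dividing by the sum 36/5:
  π = (5/36, 5/18, 7/12).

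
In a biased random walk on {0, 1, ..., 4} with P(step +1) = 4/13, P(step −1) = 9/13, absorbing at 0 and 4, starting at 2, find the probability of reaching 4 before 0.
P(hit 4 before 0) = (1 − (9/4)^2) / (1 − (9/4)^4) = 16/97

Let u_k denote P(reach 4 before 0 | start at k). Boundary: u_0 = 0, u_4 = 1. Recurrence: u_k = 4/13·u_{k+1} + 9/13·u_{k-1} for 1 ≤ k ≤ 3. Try u_k = A + B·r^k with r = q/p = (9/13)/(4/13) = 9/4. Substitution satisfies the recurrence; boundary conditions give:
  u_k = (1 − r^k) / (1 − r^N) = (1 − (9/4)^2) / (1 − (9/4)^4) = 16/97.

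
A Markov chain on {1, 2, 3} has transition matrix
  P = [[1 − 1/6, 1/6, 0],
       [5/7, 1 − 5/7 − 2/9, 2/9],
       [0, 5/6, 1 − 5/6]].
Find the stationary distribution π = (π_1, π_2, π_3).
π = (450/583, 105/583, 28/583)

This is a birth-death chain on three states, which satisfies detailed balance: π_1 · P_{12} = π_2 · P_{21} and π_2 · P_{23} = π_3 · P_{32}.
From π_1 · 1/6 = π_2 · 5/7: π_2/π_1 = (1/6)/(5/7) = 7/30.
From π_2 · 2/9 = π_3 · 5/6: π_3/π_2 = (2/9)/(5/6) = 4/15.
Take π_1 proportional to 1; then unnormalized π = (1, 7/30, 14/225). Normalize by dividing by the sum 583/450:
  π = (450/583, 105/583, 28/583).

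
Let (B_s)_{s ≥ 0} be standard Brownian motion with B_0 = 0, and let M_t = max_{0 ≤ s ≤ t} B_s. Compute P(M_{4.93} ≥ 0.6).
P(M_{4.93} ≥ 0.6) = 2·P(B_{4.93} ≥ 0.6) = 2(1 − Φ(0.6/√4.93)) ≈ 0.7870

By the reflection principle for Brownian motion, P(M_t ≥ a) = 2 · P(B_t ≥ a) for a ≥ 0. Since B_t ~ N(0, t), P(B_t ≥ 0.6) = 1 − Φ(0.6/√t) = 1 − Φ(0.6/√4.93) = 1 − Φ(0.2702). So
  P(M_{4.93} ≥ 0.6) = 2(1 − Φ(0.2702)) ≈ 0.7870.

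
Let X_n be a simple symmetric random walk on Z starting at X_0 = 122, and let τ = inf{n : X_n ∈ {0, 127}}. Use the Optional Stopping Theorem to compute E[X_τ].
E[X_τ] = 122

X_n is a martingale and τ is a bounded-mean stopping time (indeed τ is finite a.s. with bounded expectation since the walk is in a bounded region). By the OST, E[X_τ] = E[X_0] = 122. Equivalently: E[X_τ] = 127 · P(hit 127 first) + 0 · P(hit 0 first) = 127 · (122/127) = 122.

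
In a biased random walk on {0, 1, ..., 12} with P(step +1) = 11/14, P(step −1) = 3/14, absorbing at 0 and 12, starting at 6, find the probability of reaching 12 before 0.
P(hit 12 before 0) = (1 − (3/11)^6) / (1 − (3/11)^12) = 1771561/1772290

Let u_k denote P(reach 12 before 0 | start at k). Boundary: u_0 = 0, u_12 = 1. Recurrence: u_k = 11/14·u_{k+1} + 3/14·u_{k-1} for 1 ≤ k ≤ 11. Try u_k = A + B·r^k with r = q/p = (3/14)/(11/14) = 3/11. Substitution satisfies the recurrence; boundary conditions give:
  u_k = (1 − r^k) / (1 − r^N) = (1 − (3/11)^6) / (1 − (3/11)^12) = 1771561/1772290.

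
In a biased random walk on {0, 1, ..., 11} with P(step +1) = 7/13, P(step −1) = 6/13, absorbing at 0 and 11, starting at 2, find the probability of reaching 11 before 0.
P(hit 11 before 0) = (1 − (6/7)^2) / (1 − (6/7)^11) = 524596891/1614529687

Let u_k denote P(reach 11 before 0 | start at k). Boundary: u_0 = 0, u_11 = 1. Recurrence: u_k = 7/13·u_{k+1} + 6/13·u_{k-1} for 1 ≤ k ≤ 10. Try u_k = A + B·r^k with r = q/p = (6/13)/(7/13) = 6/7. Substitution satisfies the recurrence; boundary conditions give:
  u_k = (1 − r^k) / (1 − r^N) = (1 − (6/7)^2) / (1 − (6/7)^11) = 524596891/1614529687.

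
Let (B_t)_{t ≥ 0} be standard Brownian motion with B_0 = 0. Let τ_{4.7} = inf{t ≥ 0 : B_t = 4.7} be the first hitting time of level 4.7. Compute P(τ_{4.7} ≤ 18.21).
P(τ_{4.7} ≤ 18.21) = 2(1 − Φ(4.7/√18.21)) = 2(1 − Φ(1.1014)) ≈ 0.2707

By the reflection principle for standard BM, P(τ_b ≤ t) = 2 · P(B_t ≥ b). Since B_t ~ N(0, t), P(B_t ≥ 4.7) = 1 − Φ(4.7/√t) = 1 − Φ(4.7/√18.21) = 1 − Φ(1.1014) ≈ 0.13536. Doubling: P(τ_{4.7} ≤ 18.21) ≈ 2 · 0.13536 = 0.27072 ≈ 0.2707.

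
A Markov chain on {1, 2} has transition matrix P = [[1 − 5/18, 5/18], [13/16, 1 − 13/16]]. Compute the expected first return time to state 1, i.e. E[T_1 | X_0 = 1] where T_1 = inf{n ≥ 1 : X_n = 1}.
E[T_1 | X_0 = 1] = 1/π_1 = 157/117

For an irreducible recurrent Markov chain with stationary distribution π, E[T_i | X_0 = i] = 1/π_i (Kac's formula). Here π_1 = (13/16)/(5/18 + 13/16) = (13/16)/(157/144) = 117/157, so E[T_1 | X_0 = 1] = 1/π_1 = (5/18 + 13/16)/(13/16) = (157/144)/(13/16) = 157/117.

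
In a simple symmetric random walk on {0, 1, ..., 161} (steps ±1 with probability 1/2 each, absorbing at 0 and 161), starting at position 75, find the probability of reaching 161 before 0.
P(hit 161 before 0) = 75/161

Let u_k = P(hit 161 before 0 | start at k). Then u_0 = 0, u_161 = 1, and u_k = u_{k-1}/2 + u_{k+1}/2 for 1 ≤ k ≤ 160. This harmonic recurrence is solved by u_k = k/161, giving u_75 = 75/161.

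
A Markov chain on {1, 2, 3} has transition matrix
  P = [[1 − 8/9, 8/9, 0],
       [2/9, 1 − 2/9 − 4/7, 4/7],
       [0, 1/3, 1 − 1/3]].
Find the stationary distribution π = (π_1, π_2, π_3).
π = (7/83, 28/83, 48/83)

This is a birth-death chain on three states, which satisfies detailed balance: π_1 · P_{12} = π_2 · P_{21} and π_2 · P_{23} = π_3 · P_{32}.
From π_1 · 8/9 = π_2 · 2/9: π_2/π_1 = (8/9)/(2/9) = 4.
From π_2 · 4/7 = π_3 · 1/3: π_3/π_2 = (4/7)/(1/3) = 12/7.
Take π_1 proportional to 1; then unnormalized π = (1, 4, 48/7). Normalize by dividing by the sum 83/7:
  π = (7/83, 28/83, 48/83).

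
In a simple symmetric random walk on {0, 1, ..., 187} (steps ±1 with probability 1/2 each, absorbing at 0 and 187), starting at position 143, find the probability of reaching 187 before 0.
P(hit 187 before 0) = 143/187 = 13/17

Let u_k = P(hit 187 before 0 | start at k). Then u_0 = 0, u_187 = 1, and u_k = u_{k-1}/2 + u_{k+1}/2 for 1 ≤ k ≤ 186. This harmonic recurrence is solved by u_k = k/187, giving u_143 = 143/187 = 13/17.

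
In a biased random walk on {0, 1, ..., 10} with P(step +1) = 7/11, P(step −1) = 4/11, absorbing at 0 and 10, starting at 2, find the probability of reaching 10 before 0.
P(hit 10 before 0) = (1 − (4/7)^2) / (1 − (4/7)^10) = 5764801/8528081

Let u_k denote P(reach 10 before 0 | start at k). Boundary: u_0 = 0, u_10 = 1. Recurrence: u_k = 7/11·u_{k+1} + 4/11·u_{k-1} for 1 ≤ k ≤ 9. Try u_k = A + B·r^k with r = q/p = (4/11)/(7/11) = 4/7. Substitution satisfies the recurrence; boundary conditions give:
  u_k = (1 − r^k) / (1 − r^N) = (1 − (4/7)^2) / (1 − (4/7)^10) = 5764801/8528081.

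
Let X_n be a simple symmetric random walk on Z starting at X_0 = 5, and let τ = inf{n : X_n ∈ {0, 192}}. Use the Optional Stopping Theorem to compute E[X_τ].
E[X_τ] = 5

X_n is a martingale and τ is a bounded-mean stopping time (indeed τ is finite a.s. with bounded expectation since the walk is in a bounded region). By the OST, E[X_τ] = E[X_0] = 5. Equivalently: E[X_τ] = 192 · P(hit 192 first) + 0 · P(hit 0 first) = 192 · (5/192) = 5.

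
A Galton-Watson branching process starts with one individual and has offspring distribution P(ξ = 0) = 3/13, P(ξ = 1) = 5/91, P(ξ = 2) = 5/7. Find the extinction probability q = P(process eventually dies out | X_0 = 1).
q = 21/65

The pgf is f(s) = 3/13 + 5/91·s + 5/7·s². The extinction probability q is the smallest fixed point of f in [0, 1]. Setting s = f(s):
  5/7·s² + (5/91 − 1)·s + 3/13 = 0
  5/7·s² − (3/13 + 5/7)·s + 3/13 = 0
which factors as (s − 1)·(5/7·s − 3/13) = 0, giving roots s = 1 and s = (3/13)/(5/7) = 21/65.
Mean offspring μ = 5/91 + 2·5/7 = 135/91 > 1 (supercritical), so q < 1. The extinction probability is the smaller root: q = (3/13)/(5/7) = 21/65.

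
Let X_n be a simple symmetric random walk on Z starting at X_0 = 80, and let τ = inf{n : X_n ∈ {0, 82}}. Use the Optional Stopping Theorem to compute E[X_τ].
E[X_τ] = 80

X_n is a martingale and τ is a bounded-mean stopping time (indeed τ is finite a.s. with bounded expectation since the walk is in a bounded region). By the OST, E[X_τ] = E[X_0] = 80. Equivalently: E[X_τ] = 82 · P(hit 82 first) + 0 · P(hit 0 first) = 82 · (80/82) = 80.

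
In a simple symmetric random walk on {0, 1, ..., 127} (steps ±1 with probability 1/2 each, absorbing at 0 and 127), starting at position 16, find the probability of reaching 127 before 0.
P(hit 127 before 0) = 16/127

Let u_k = P(hit 127 before 0 | start at k). Then u_0 = 0, u_127 = 1, and u_k = u_{k-1}/2 + u_{k+1}/2 for 1 ≤ k ≤ 126. This harmonic recurrence is solved by u_k = k/127, giving u_16 = 16/127.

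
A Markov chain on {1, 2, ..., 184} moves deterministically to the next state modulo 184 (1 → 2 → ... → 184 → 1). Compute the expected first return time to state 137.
E[T_137 | X_0 = 137] = 184

The chain cycles deterministically, so starting at state 137 it returns in exactly 184 steps. Equivalently, the stationary distribution is uniform π_j = 1/184 for every state j, so by Kac's formula E[T_137] = 1/π_137 = 184.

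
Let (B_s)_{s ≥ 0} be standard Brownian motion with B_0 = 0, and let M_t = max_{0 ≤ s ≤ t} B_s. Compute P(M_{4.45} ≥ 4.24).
P(M_{4.45} ≥ 4.24) = 2·P(B_{4.45} ≥ 4.24) = 2(1 − Φ(4.24/√4.45)) ≈ 0.0444

By the reflection principle for Brownian motion, P(M_t ≥ a) = 2 · P(B_t ≥ a) for a ≥ 0. Since B_t ~ N(0, t), P(B_t ≥ 4.24) = 1 − Φ(4.24/√t) = 1 − Φ(4.24/√4.45) = 1 − Φ(2.0100). So
  P(M_{4.45} ≥ 4.24) = 2(1 − Φ(2.0100)) ≈ 0.0444.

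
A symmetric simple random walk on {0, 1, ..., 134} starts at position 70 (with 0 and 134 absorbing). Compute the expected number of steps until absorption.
E[τ | X_0 = 70] = 4480

Let v_k = E[τ | X_0 = k]. Boundary: v_0 = v_134 = 0. Recurrence: v_k = 1 + (v_{k-1} + v_{k+1})/2 for 1 ≤ k ≤ 133. The particular solution to v_k − (v_{k-1} + v_{k+1})/2 = 1 is v_k = −k^2. Adding homogeneous solution A + B k and matching boundaries gives v_k = k (134 − k). Substituting k = 70: v_70 = 70 · 64 = 4480.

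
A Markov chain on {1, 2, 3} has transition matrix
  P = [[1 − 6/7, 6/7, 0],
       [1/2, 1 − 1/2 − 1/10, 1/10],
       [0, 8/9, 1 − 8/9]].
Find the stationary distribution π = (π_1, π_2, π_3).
π = (140/407, 240/407, 27/407)

This is a birth-death chain on three states, which satisfies detailed balance: π_1 · P_{12} = π_2 · P_{21} and π_2 · P_{23} = π_3 · P_{32}.
From π_1 · 6/7 = π_2 · 1/2: π_2/π_1 = (6/7)/(1/2) = 12/7.
From π_2 · 1/10 = π_3 · 8/9: π_3/π_2 = (1/10)/(8/9) = 9/80.
Take π_1 proportional to 1; then unnormalized π = (1, 12/7, 27/140). Normalize by dividing by the sum 407/140:
  π = (140/407, 240/407, 27/407).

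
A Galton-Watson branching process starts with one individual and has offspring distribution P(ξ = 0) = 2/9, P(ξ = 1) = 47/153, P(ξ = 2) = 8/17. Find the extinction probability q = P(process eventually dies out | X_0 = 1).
q = 17/36

The pgf is f(s) = 2/9 + 47/153·s + 8/17·s². The extinction probability q is the smallest fixed point of f in [0, 1]. Setting s = f(s):
  8/17·s² + (47/153 − 1)·s + 2/9 = 0
  8/17·s² − (2/9 + 8/17)·s + 2/9 = 0
which factors as (s − 1)·(8/17·s − 2/9) = 0, giving roots s = 1 and s = (2/9)/(8/17) = 17/36.
Mean offspring μ = 47/153 + 2·8/17 = 191/153 > 1 (supercritical), so q < 1. The extinction probability is the smaller root: q = (2/9)/(8/17) = 17/36.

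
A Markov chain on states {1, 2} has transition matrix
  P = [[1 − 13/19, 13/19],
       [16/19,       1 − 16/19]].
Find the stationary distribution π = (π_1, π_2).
π_1 = 16/29, π_2 = 13/29

Solve πP = π with π_1 + π_2 = 1. From πP = π: π_1 · (1 − 13/19) + π_2 · 16/19 = π_1 ⇒ π_2 · 16/19 = π_1 · 13/19 ⇒ π_2/π_1 = (13/19)/(16/19) = 13/16. Together with π_1 + π_2 = 1:
  π_1 = (16/19)/(13/19 + 16/19) = (16/19)/(29/19) = 16/29,
  π_2 = (13/19)/(13/19 + 16/19) = (13/19)/(29/19) = 13/29.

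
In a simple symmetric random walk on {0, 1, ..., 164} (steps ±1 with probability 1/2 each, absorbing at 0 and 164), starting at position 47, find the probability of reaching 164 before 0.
P(hit 164 before 0) = 47/164

Let u_k = P(hit 164 before 0 | start at k). Then u_0 = 0, u_164 = 1, and u_k = u_{k-1}/2 + u_{k+1}/2 for 1 ≤ k ≤ 163. This harmonic recurrence is solved by u_k = k/164, giving u_47 = 47/164.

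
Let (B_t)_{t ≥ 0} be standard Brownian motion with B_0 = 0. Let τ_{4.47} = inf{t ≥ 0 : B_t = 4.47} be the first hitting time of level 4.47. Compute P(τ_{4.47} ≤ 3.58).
P(τ_{4.47} ≤ 3.58) = 2(1 − Φ(4.47/√3.58)) = 2(1 − Φ(2.3625)) ≈ 0.0182

By the reflection principle for standard BM, P(τ_b ≤ t) = 2 · P(B_t ≥ b). Since B_t ~ N(0, t), P(B_t ≥ 4.47) = 1 − Φ(4.47/√t) = 1 − Φ(4.47/√3.58) = 1 − Φ(2.3625) ≈ 0.00908. Doubling: P(τ_{4.47} ≤ 3.58) ≈ 2 · 0.00908 = 0.01816 ≈ 0.0182.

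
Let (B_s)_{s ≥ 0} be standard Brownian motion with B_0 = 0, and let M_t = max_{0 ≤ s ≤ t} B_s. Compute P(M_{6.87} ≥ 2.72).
P(M_{6.87} ≥ 2.72) = 2·P(B_{6.87} ≥ 2.72) = 2(1 − Φ(2.72/√6.87)) ≈ 0.2994

By the reflection principle for Brownian motion, P(M_t ≥ a) = 2 · P(B_t ≥ a) for a ≥ 0. Since B_t ~ N(0, t), P(B_t ≥ 2.72) = 1 − Φ(2.72/√t) = 1 − Φ(2.72/√6.87) = 1 − Φ(1.0377). So
  P(M_{6.87} ≥ 2.72) = 2(1 − Φ(1.0377)) ≈ 0.2994.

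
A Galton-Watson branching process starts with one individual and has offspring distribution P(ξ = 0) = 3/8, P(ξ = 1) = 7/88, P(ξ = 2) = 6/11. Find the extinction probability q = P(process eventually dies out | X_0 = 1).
q = 11/16

The pgf is f(s) = 3/8 + 7/88·s + 6/11·s². The extinction probability q is the smallest fixed point of f in [0, 1]. Setting s = f(s):
  6/11·s² + (7/88 − 1)·s + 3/8 = 0
  6/11·s² − (3/8 + 6/11)·s + 3/8 = 0
which factors as (s − 1)·(6/11·s − 3/8) = 0, giving roots s = 1 and s = (3/8)/(6/11) = 11/16.
Mean offspring μ = 7/88 + 2·6/11 = 103/88 > 1 (supercritical), so q < 1. The extinction probability is the smaller root: q = (3/8)/(6/11) = 11/16.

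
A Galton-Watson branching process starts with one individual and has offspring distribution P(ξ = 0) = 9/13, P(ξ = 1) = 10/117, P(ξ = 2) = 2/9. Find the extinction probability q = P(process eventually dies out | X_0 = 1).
q = 1

Mean offspring μ = 0·9/13 + 1·10/117 + 2·2/9 = 62/117 ≤ 1. For μ ≤ 1 with offspring not concentrated at 1, the Galton-Watson process goes extinct almost surely, so q = 1.
(Algebraic check: The pgf is f(s) = 9/13 + 10/117·s + 2/9·s². The extinction probability q is the smallest fixed point of f in [0, 1]. Setting s = f(s):
  2/9·s² + (10/117 − 1)·s + 9/13 = 0
  2/9·s² − (9/13 + 2/9)·s + 9/13 = 0
which factors as (s − 1)·(2/9·s − 9/13) = 0, giving roots s = 1 and s = (9/13)/(2/9) = 81/26. Since 81/26 ≥ 1, the smallest root in [0, 1] is s = 1.)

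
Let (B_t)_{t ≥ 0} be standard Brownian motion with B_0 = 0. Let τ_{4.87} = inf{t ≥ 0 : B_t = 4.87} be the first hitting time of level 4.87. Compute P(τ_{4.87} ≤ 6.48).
P(τ_{4.87} ≤ 6.48) = 2(1 − Φ(4.87/√6.48)) = 2(1 − Φ(1.9131)) ≈ 0.0557

By the reflection principle for standard BM, P(τ_b ≤ t) = 2 · P(B_t ≥ b). Since B_t ~ N(0, t), P(B_t ≥ 4.87) = 1 − Φ(4.87/√t) = 1 − Φ(4.87/√6.48) = 1 − Φ(1.9131) ≈ 0.02787. Doubling: P(τ_{4.87} ≤ 6.48) ≈ 2 · 0.02787 = 0.05574 ≈ 0.0557.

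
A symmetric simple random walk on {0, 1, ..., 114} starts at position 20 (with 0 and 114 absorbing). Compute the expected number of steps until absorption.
E[τ | X_0 = 20] = 1880

Let v_k = E[τ | X_0 = k]. Boundary: v_0 = v_114 = 0. Recurrence: v_k = 1 + (v_{k-1} + v_{k+1})/2 for 1 ≤ k ≤ 113. The particular solution to v_k − (v_{k-1} + v_{k+1})/2 = 1 is v_k = −k^2. Adding homogeneous solution A + B k and matching boundaries gives v_k = k (114 − k). Substituting k = 20: v_20 = 20 · 94 = 1880.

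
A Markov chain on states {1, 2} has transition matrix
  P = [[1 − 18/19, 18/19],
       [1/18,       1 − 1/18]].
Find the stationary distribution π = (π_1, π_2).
π_1 = 19/343, π_2 = 324/343

Solve πP = π with π_1 + π_2 = 1. From πP = π: π_1 · (1 − 18/19) + π_2 · 1/18 = π_1 ⇒ π_2 · 1/18 = π_1 · 18/19 ⇒ π_2/π_1 = (18/19)/(1/18) = 324/19. Together with π_1 + π_2 = 1:
  π_1 = (1/18)/(18/19 + 1/18) = (1/18)/(343/342) = 19/343,
  π_2 = (18/19)/(18/19 + 1/18) = (18/19)/(343/342) = 324/343.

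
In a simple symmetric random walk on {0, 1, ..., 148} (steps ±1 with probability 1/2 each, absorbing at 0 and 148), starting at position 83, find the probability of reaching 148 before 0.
P(hit 148 before 0) = 83/148

Let u_k = P(hit 148 before 0 | start at k). Then u_0 = 0, u_148 = 1, and u_k = u_{k-1}/2 + u_{k+1}/2 for 1 ≤ k ≤ 147. This harmonic recurrence is solved by u_k = k/148, giving u_83 = 83/148.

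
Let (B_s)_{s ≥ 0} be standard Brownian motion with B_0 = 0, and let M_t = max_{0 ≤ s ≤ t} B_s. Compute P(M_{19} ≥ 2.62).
P(M_{19} ≥ 2.62) = 2·P(B_{19} ≥ 2.62) = 2(1 − Φ(2.62/√19)) ≈ 0.5478

By the reflection principle for Brownian motion, P(M_t ≥ a) = 2 · P(B_t ≥ a) for a ≥ 0. Since B_t ~ N(0, t), P(B_t ≥ 2.62) = 1 − Φ(2.62/√t) = 1 − Φ(2.62/√19) = 1 − Φ(0.6011). So
  P(M_{19} ≥ 2.62) = 2(1 − Φ(0.6011)) ≈ 0.5478.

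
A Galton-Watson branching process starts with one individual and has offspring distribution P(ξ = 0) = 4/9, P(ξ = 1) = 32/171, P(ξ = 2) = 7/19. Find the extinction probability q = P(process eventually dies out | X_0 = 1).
q = 1

Mean offspring μ = 0·4/9 + 1·32/171 + 2·7/19 = 158/171 ≤ 1. For μ ≤ 1 with offspring not concentrated at 1, the Galton-Watson process goes extinct almost surely, so q = 1.
(Algebraic check: The pgf is f(s) = 4/9 + 32/171·s + 7/19·s². The extinction probability q is the smallest fixed point of f in [0, 1]. Setting s = f(s):
  7/19·s² + (32/171 − 1)·s + 4/9 = 0
  7/19·s² − (4/9 + 7/19)·s + 4/9 = 0
which factors as (s − 1)·(7/19·s − 4/9) = 0, giving roots s = 1 and s = (4/9)/(7/19) = 76/63. Since 76/63 ≥ 1, the smallest root in [0, 1] is s = 1.)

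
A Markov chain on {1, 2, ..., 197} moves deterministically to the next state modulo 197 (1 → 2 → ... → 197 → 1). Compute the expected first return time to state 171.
E[T_171 | X_0 = 171] = 197

The chain cycles deterministically, so starting at state 171 it returns in exactly 197 steps. Equivalently, the stationary distribution is uniform π_j = 1/197 for every state j, so by Kac's formula E[T_171] = 1/π_171 = 197.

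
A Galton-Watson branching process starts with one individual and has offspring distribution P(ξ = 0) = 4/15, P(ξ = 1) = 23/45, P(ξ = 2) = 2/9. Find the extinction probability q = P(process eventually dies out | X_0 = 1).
q = 1

Mean offspring μ = 0·4/15 + 1·23/45 + 2·2/9 = 43/45 ≤ 1. For μ ≤ 1 with offspring not concentrated at 1, the Galton-Watson process goes extinct almost surely, so q = 1.
(Algebraic check: The pgf is f(s) = 4/15 + 23/45·s + 2/9·s². The extinction probability q is the smallest fixed point of f in [0, 1]. Setting s = f(s):
  2/9·s² + (23/45 − 1)·s + 4/15 = 0
  2/9·s² − (4/15 + 2/9)·s + 4/15 = 0
which factors as (s − 1)·(2/9·s − 4/15) = 0, giving roots s = 1 and s = (4/15)/(2/9) = 6/5. Since 6/5 ≥ 1, the smallest root in [0, 1] is s = 1.)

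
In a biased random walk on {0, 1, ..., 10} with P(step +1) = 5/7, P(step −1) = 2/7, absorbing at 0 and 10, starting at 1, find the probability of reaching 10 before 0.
P(hit 10 before 0) = (1 − (2/5)^1) / (1 − (2/5)^10) = 1953125/3254867

Let u_k denote P(reach 10 before 0 | start at k). Boundary: u_0 = 0, u_10 = 1. Recurrence: u_k = 5/7·u_{k+1} + 2/7·u_{k-1} for 1 ≤ k ≤ 9. Try u_k = A + B·r^k with r = q/p = (2/7)/(5/7) = 2/5. Substitution satisfies the recurrence; boundary conditions give:
  u_k = (1 − r^k) / (1 − r^N) = (1 − (2/5)^1) / (1 − (2/5)^10) = 1953125/3254867.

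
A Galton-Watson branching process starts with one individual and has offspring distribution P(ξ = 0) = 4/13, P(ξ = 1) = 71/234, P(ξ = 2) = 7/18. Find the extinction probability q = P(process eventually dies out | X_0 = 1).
q = 72/91

The pgf is f(s) = 4/13 + 71/234·s + 7/18·s². The extinction probability q is the smallest fixed point of f in [0, 1]. Setting s = f(s):
  7/18·s² + (71/234 − 1)·s + 4/13 = 0
  7/18·s² − (4/13 + 7/18)·s + 4/13 = 0
which factors as (s − 1)·(7/18·s − 4/13) = 0, giving roots s = 1 and s = (4/13)/(7/18) = 72/91.
Mean offspring μ = 71/234 + 2·7/18 = 253/234 > 1 (supercritical), so q < 1. The extinction probability is the smaller root: q = (4/13)/(7/18) = 72/91.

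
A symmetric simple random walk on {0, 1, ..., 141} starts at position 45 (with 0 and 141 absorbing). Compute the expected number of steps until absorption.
E[τ | X_0 = 45] = 4320

Let v_k = E[τ | X_0 = k]. Boundary: v_0 = v_141 = 0. Recurrence: v_k = 1 + (v_{k-1} + v_{k+1})/2 for 1 ≤ k ≤ 140. The particular solution to v_k − (v_{k-1} + v_{k+1})/2 = 1 is v_k = −k^2. Adding homogeneous solution A + B k and matching boundaries gives v_k = k (141 − k). Substituting k = 45: v_45 = 45 · 96 = 4320.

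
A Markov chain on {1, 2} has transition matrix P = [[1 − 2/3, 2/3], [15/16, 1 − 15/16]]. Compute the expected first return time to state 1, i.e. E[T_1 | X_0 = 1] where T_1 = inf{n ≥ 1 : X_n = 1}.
E[T_1 | X_0 = 1] = 1/π_1 = 77/45

For an irreducible recurrent Markov chain with stationary distribution π, E[T_i | X_0 = i] = 1/π_i (Kac's formula). Here π_1 = (15/16)/(2/3 + 15/16) = (15/16)/(77/48) = 45/77, so E[T_1 | X_0 = 1] = 1/π_1 = (2/3 + 15/16)/(15/16) = (77/48)/(15/16) = 77/45.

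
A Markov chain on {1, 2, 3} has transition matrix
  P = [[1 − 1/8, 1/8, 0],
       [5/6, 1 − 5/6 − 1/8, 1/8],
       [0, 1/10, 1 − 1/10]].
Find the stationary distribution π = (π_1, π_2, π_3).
π = (80/107, 12/107, 15/107)

This is a birth-death chain on three states, which satisfies detailed balance: π_1 · P_{12} = π_2 · P_{21} and π_2 · P_{23} = π_3 · P_{32}.
From π_1 · 1/8 = π_2 · 5/6: π_2/π_1 = (1/8)/(5/6) = 3/20.
From π_2 · 1/8 = π_3 · 1/10: π_3/π_2 = (1/8)/(1/10) = 5/4.
Take π_1 proportional to 1; then unnormalized π = (1, 3/20, 3/16). Normalize by dividing by the sum 107/80:
  π = (80/107, 12/107, 15/107).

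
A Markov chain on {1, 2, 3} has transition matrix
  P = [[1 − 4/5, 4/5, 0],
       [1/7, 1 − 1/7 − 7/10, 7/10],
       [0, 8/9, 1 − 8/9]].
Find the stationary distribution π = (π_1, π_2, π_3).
π = (100/1101, 560/1101, 147/367)

This is a birth-death chain on three states, which satisfies detailed balance: π_1 · P_{12} = π_2 · P_{21} and π_2 · P_{23} = π_3 · P_{32}.
From π_1 · 4/5 = π_2 · 1/7: π_2/π_1 = (4/5)/(1/7) = 28/5.
From π_2 · 7/10 = π_3 · 8/9: π_3/π_2 = (7/10)/(8/9) = 63/80.
Take π_1 proportional to 1; then unnormalized π = (1, 28/5, 441/100). Normalize by dividing by the sum 1101/100:
  π = (100/1101, 560/1101, 147/367).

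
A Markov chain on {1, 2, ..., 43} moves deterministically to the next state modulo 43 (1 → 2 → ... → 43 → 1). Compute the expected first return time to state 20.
E[T_20 | X_0 = 20] = 43

The chain cycles deterministically, so starting at state 20 it returns in exactly 43 steps. Equivalently, the stationary distribution is uniform π_j = 1/43 for every state j, so by Kac's formula E[T_20] = 1/π_20 = 43.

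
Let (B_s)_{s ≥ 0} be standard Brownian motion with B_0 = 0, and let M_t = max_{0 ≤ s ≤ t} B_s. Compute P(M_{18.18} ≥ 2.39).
P(M_{18.18} ≥ 2.39) = 2·P(B_{18.18} ≥ 2.39) = 2(1 − Φ(2.39/√18.18)) ≈ 0.5751

By the reflection principle for Brownian motion, P(M_t ≥ a) = 2 · P(B_t ≥ a) for a ≥ 0. Since B_t ~ N(0, t), P(B_t ≥ 2.39) = 1 − Φ(2.39/√t) = 1 − Φ(2.39/√18.18) = 1 − Φ(0.5605). So
  P(M_{18.18} ≥ 2.39) = 2(1 − Φ(0.5605)) ≈ 0.5751.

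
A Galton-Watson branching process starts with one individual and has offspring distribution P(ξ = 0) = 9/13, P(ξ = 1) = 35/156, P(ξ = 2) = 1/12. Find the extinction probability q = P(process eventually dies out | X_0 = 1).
q = 1

Mean offspring μ = 0·9/13 + 1·35/156 + 2·1/12 = 61/156 ≤ 1. For μ ≤ 1 with offspring not concentrated at 1, the Galton-Watson process goes extinct almost surely, so q = 1.
(Algebraic check: The pgf is f(s) = 9/13 + 35/156·s + 1/12·s². The extinction probability q is the smallest fixed point of f in [0, 1]. Setting s = f(s):
  1/12·s² + (35/156 − 1)·s + 9/13 = 0
  1/12·s² − (9/13 + 1/12)·s + 9/13 = 0
which factors as (s − 1)·(1/12·s − 9/13) = 0, giving roots s = 1 and s = (9/13)/(1/12) = 108/13. Since 108/13 ≥ 1, the smallest root in [0, 1] is s = 1.)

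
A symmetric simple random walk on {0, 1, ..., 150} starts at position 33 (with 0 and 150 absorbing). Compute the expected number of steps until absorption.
E[τ | X_0 = 33] = 3861

Let v_k = E[τ | X_0 = k]. Boundary: v_0 = v_150 = 0. Recurrence: v_k = 1 + (v_{k-1} + v_{k+1})/2 for 1 ≤ k ≤ 149. The particular solution to v_k − (v_{k-1} + v_{k+1})/2 = 1 is v_k = −k^2. Adding homogeneous solution A + B k and matching boundaries gives v_k = k (150 − k). Substituting k = 33: v_33 = 33 · 117 = 3861.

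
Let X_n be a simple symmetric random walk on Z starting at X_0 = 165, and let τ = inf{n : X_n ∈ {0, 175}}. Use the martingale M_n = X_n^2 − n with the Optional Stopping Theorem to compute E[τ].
E[τ] = 1650

M_n = X_n^2 − n is a martingale (since E[X_{n+1}^2 | F_n] = X_n^2 + 1). By OST (τ has finite mean in a bounded region), E[M_τ] = E[M_0] = X_0^2 − 0 = 165^2 = 27225. Also E[M_τ] = E[X_τ^2] − E[τ]. The walk exits at 0 or 175, with P(hit 175 first) = 165/175, so E[X_τ^2] = 175^2 · 165/175 + 0 = 28875. Thus E[τ] = E[X_τ^2] − E[M_τ] = 28875 − 27225 = 1650 = 165(175 − 165) = 1650.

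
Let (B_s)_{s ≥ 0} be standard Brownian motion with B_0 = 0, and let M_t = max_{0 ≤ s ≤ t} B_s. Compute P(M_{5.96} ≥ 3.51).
P(M_{5.96} ≥ 3.51) = 2·P(B_{5.96} ≥ 3.51) = 2(1 − Φ(3.51/√5.96)) ≈ 0.1505

By the reflection principle for Brownian motion, P(M_t ≥ a) = 2 · P(B_t ≥ a) for a ≥ 0. Since B_t ~ N(0, t), P(B_t ≥ 3.51) = 1 − Φ(3.51/√t) = 1 − Φ(3.51/√5.96) = 1 − Φ(1.4378). So
  P(M_{5.96} ≥ 3.51) = 2(1 − Φ(1.4378)) ≈ 0.1505.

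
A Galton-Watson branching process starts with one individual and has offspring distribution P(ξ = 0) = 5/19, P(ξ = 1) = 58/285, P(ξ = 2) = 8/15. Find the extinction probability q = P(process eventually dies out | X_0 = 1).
q = 75/152

The pgf is f(s) = 5/19 + 58/285·s + 8/15·s². The extinction probability q is the smallest fixed point of f in [0, 1]. Setting s = f(s):
  8/15·s² + (58/285 − 1)·s + 5/19 = 0
  8/15·s² − (5/19 + 8/15)·s + 5/19 = 0
which factors as (s − 1)·(8/15·s − 5/19) = 0, giving roots s = 1 and s = (5/19)/(8/15) = 75/152.
Mean offspring μ = 58/285 + 2·8/15 = 362/285 > 1 (supercritical), so q < 1. The extinction probability is the smaller root: q = (5/19)/(8/15) = 75/152.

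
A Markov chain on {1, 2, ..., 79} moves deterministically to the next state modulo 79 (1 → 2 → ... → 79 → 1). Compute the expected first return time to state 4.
E[T_4 | X_0 = 4] = 79

The chain cycles deterministically, so starting at state 4 it returns in exactly 79 steps. Equivalently, the stationary distribution is uniform π_j = 1/79 for every state j, so by Kac's formula E[T_4] = 1/π_4 = 79.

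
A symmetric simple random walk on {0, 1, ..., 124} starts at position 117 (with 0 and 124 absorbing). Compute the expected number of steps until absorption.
E[τ | X_0 = 117] = 819

Let v_k = E[τ | X_0 = k]. Boundary: v_0 = v_124 = 0. Recurrence: v_k = 1 + (v_{k-1} + v_{k+1})/2 for 1 ≤ k ≤ 123. The particular solution to v_k − (v_{k-1} + v_{k+1})/2 = 1 is v_k = −k^2. Adding homogeneous solution A + B k and matching boundaries gives v_k = k (124 − k). Substituting k = 117: v_117 = 117 · 7 = 819.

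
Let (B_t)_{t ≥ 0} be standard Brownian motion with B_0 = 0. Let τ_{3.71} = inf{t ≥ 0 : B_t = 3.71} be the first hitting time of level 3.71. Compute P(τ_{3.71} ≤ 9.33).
P(τ_{3.71} ≤ 9.33) = 2(1 − Φ(3.71/√9.33)) = 2(1 − Φ(1.2146)) ≈ 0.2245

By the reflection principle for standard BM, P(τ_b ≤ t) = 2 · P(B_t ≥ b). Since B_t ~ N(0, t), P(B_t ≥ 3.71) = 1 − Φ(3.71/√t) = 1 − Φ(3.71/√9.33) = 1 − Φ(1.2146) ≈ 0.11226. Doubling: P(τ_{3.71} ≤ 9.33) ≈ 2 · 0.11226 = 0.22452 ≈ 0.2245.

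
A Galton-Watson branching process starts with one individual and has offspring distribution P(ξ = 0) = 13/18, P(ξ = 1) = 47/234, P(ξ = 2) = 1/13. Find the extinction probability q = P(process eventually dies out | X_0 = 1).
q = 1

Mean offspring μ = 0·13/18 + 1·47/234 + 2·1/13 = 83/234 ≤ 1. For μ ≤ 1 with offspring not concentrated at 1, the Galton-Watson process goes extinct almost surely, so q = 1.
(Algebraic check: The pgf is f(s) = 13/18 + 47/234·s + 1/13·s². The extinction probability q is the smallest fixed point of f in [0, 1]. Setting s = f(s):
  1/13·s² + (47/234 − 1)·s + 13/18 = 0
  1/13·s² − (13/18 + 1/13)·s + 13/18 = 0
which factors as (s − 1)·(1/13·s − 13/18) = 0, giving roots s = 1 and s = (13/18)/(1/13) = 169/18. Since 169/18 ≥ 1, the smallest root in [0, 1] is s = 1.)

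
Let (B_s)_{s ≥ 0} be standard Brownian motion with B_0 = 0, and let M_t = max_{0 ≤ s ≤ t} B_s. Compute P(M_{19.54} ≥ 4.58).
P(M_{19.54} ≥ 4.58) = 2·P(B_{19.54} ≥ 4.58) = 2(1 − Φ(4.58/√19.54)) ≈ 0.3002

By the reflection principle for Brownian motion, P(M_t ≥ a) = 2 · P(B_t ≥ a) for a ≥ 0. Since B_t ~ N(0, t), P(B_t ≥ 4.58) = 1 − Φ(4.58/√t) = 1 − Φ(4.58/√19.54) = 1 − Φ(1.0361). So
  P(M_{19.54} ≥ 4.58) = 2(1 − Φ(1.0361)) ≈ 0.3002.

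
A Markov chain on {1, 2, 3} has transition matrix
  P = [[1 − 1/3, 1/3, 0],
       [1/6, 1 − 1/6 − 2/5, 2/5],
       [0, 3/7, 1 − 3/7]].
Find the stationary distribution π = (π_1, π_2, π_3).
π = (15/73, 30/73, 28/73)

This is a birth-death chain on three states, which satisfies detailed balance: π_1 · P_{12} = π_2 · P_{21} and π_2 · P_{23} = π_3 · P_{32}.
From π_1 · 1/3 = π_2 · 1/6: π_2/π_1 = (1/3)/(1/6) = 2.
From π_2 · 2/5 = π_3 · 3/7: π_3/π_2 = (2/5)/(3/7) = 14/15.
Take π_1 proportional to 1; then unnormalized π = (1, 2, 28/15). Normalize by dividing by the sum 73/15:
  π = (15/73, 30/73, 28/73).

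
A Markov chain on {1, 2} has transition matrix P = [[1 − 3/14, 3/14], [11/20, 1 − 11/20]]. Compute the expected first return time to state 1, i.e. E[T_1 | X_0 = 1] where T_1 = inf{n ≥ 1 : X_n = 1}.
E[T_1 | X_0 = 1] = 1/π_1 = 107/77

For an irreducible recurrent Markov chain with stationary distribution π, E[T_i | X_0 = i] = 1/π_i (Kac's formula). Here π_1 = (11/20)/(3/14 + 11/20) = (11/20)/(107/140) = 77/107, so E[T_1 | X_0 = 1] = 1/π_1 = (3/14 + 11/20)/(11/20) = (107/140)/(11/20) = 107/77.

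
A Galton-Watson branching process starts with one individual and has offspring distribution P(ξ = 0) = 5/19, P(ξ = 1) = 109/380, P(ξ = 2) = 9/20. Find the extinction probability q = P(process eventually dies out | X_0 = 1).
q = 100/171

The pgf is f(s) = 5/19 + 109/380·s + 9/20·s². The extinction probability q is the smallest fixed point of f in [0, 1]. Setting s = f(s):
  9/20·s² + (109/380 − 1)·s + 5/19 = 0
  9/20·s² − (5/19 + 9/20)·s + 5/19 = 0
which factors as (s − 1)·(9/20·s − 5/19) = 0, giving roots s = 1 and s = (5/19)/(9/20) = 100/171.
Mean offspring μ = 109/380 + 2·9/20 = 451/380 > 1 (supercritical), so q < 1. The extinction probability is the smaller root: q = (5/19)/(9/20) = 100/171.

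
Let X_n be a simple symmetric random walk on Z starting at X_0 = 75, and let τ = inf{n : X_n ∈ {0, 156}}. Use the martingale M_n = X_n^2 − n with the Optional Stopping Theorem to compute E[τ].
E[τ] = 6075

M_n = X_n^2 − n is a martingale (since E[X_{n+1}^2 | F_n] = X_n^2 + 1). By OST (τ has finite mean in a bounded region), E[M_τ] = E[M_0] = X_0^2 − 0 = 75^2 = 5625. Also E[M_τ] = E[X_τ^2] − E[τ]. The walk exits at 0 or 156, with P(hit 156 first) = 75/156, so E[X_τ^2] = 156^2 · 75/156 + 0 = 11700. Thus E[τ] = E[X_τ^2] − E[M_τ] = 11700 − 5625 = 6075 = 75(156 − 75) = 6075.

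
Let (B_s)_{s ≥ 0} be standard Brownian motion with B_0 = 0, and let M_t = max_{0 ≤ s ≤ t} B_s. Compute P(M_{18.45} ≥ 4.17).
P(M_{18.45} ≥ 4.17) = 2·P(B_{18.45} ≥ 4.17) = 2(1 − Φ(4.17/√18.45)) ≈ 0.3316

By the reflection principle for Brownian motion, P(M_t ≥ a) = 2 · P(B_t ≥ a) for a ≥ 0. Since B_t ~ N(0, t), P(B_t ≥ 4.17) = 1 − Φ(4.17/√t) = 1 − Φ(4.17/√18.45) = 1 − Φ(0.9708). So
  P(M_{18.45} ≥ 4.17) = 2(1 − Φ(0.9708)) ≈ 0.3316.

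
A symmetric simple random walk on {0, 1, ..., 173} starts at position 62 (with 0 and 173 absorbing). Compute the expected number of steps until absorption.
E[τ | X_0 = 62] = 6882

Let v_k = E[τ | X_0 = k]. Boundary: v_0 = v_173 = 0. Recurrence: v_k = 1 + (v_{k-1} + v_{k+1})/2 for 1 ≤ k ≤ 172. The particular solution to v_k − (v_{k-1} + v_{k+1})/2 = 1 is v_k = −k^2. Adding homogeneous solution A + B k and matching boundaries gives v_k = k (173 − k). Substituting k = 62: v_62 = 62 · 111 = 6882.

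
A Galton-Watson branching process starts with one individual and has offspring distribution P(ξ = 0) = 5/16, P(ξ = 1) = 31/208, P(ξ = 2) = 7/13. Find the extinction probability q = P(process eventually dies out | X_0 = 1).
q = 65/112

The pgf is f(s) = 5/16 + 31/208·s + 7/13·s². The extinction probability q is the smallest fixed point of f in [0, 1]. Setting s = f(s):
  7/13·s² + (31/208 − 1)·s + 5/16 = 0
  7/13·s² − (5/16 + 7/13)·s + 5/16 = 0
which factors as (s − 1)·(7/13·s − 5/16) = 0, giving roots s = 1 and s = (5/16)/(7/13) = 65/112.
Mean offspring μ = 31/208 + 2·7/13 = 255/208 > 1 (supercritical), so q < 1. The extinction probability is the smaller root: q = (5/16)/(7/13) = 65/112.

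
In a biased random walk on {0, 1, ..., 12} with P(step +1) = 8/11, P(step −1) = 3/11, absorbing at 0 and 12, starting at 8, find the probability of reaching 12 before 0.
P(hit 12 before 0) = (1 − (3/8)^8) / (1 − (3/8)^12) = 17108992/17115553

Let u_k denote P(reach 12 before 0 | start at k). Boundary: u_0 = 0, u_12 = 1. Recurrence: u_k = 8/11·u_{k+1} + 3/11·u_{k-1} for 1 ≤ k ≤ 11. Try u_k = A + B·r^k with r = q/p = (3/11)/(8/11) = 3/8. Substitution satisfies the recurrence; boundary conditions give:
  u_k = (1 − r^k) / (1 − r^N) = (1 − (3/8)^8) / (1 − (3/8)^12) = 17108992/17115553.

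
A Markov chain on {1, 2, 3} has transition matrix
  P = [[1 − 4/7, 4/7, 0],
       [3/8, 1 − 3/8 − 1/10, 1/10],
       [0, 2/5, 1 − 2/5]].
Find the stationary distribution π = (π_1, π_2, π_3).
π = (21/61, 32/61, 8/61)

This is a birth-death chain on three states, which satisfies detailed balance: π_1 · P_{12} = π_2 · P_{21} and π_2 · P_{23} = π_3 · P_{32}.
From π_1 · 4/7 = π_2 · 3/8: π_2/π_1 = (4/7)/(3/8) = 32/21.
From π_2 · 1/10 = π_3 · 2/5: π_3/π_2 = (1/10)/(2/5) = 1/4.
Take π_1 proportional to 1; then unnormalized π = (1, 32/21, 8/21). Normalize by dividing by the sum 61/21:
  π = (21/61, 32/61, 8/61).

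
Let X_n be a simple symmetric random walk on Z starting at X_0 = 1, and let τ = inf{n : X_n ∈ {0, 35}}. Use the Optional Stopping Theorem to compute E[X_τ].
E[X_τ] = 1

X_n is a martingale and τ is a bounded-mean stopping time (indeed τ is finite a.s. with bounded expectation since the walk is in a bounded region). By the OST, E[X_τ] = E[X_0] = 1. Equivalently: E[X_τ] = 35 · P(hit 35 first) + 0 · P(hit 0 first) = 35 · (1/35) = 1.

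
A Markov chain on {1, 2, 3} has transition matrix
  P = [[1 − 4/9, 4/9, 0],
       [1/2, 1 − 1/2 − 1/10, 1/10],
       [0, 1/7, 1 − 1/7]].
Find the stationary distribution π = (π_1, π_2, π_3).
π = (45/113, 40/113, 28/113)

This is a birth-death chain on three states, which satisfies detailed balance: π_1 · P_{12} = π_2 · P_{21} and π_2 · P_{23} = π_3 · P_{32}.
From π_1 · 4/9 = π_2 · 1/2: π_2/π_1 = (4/9)/(1/2) = 8/9.
From π_2 · 1/10 = π_3 · 1/7: π_3/π_2 = (1/10)/(1/7) = 7/10.
Take π_1 proportional to 1; then unnormalized π = (1, 8/9, 28/45). Normalize by dividing by the sum 113/45:
  π = (45/113, 40/113, 28/113).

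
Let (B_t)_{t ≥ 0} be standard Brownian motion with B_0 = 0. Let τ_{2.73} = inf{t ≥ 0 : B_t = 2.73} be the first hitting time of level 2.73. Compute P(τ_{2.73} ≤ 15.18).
P(τ_{2.73} ≤ 15.18) = 2(1 − Φ(2.73/√15.18)) = 2(1 − Φ(0.7007)) ≈ 0.4835

By the reflection principle for standard BM, P(τ_b ≤ t) = 2 · P(B_t ≥ b). Since B_t ~ N(0, t), P(B_t ≥ 2.73) = 1 − Φ(2.73/√t) = 1 − Φ(2.73/√15.18) = 1 − Φ(0.7007) ≈ 0.24175. Doubling: P(τ_{2.73} ≤ 15.18) ≈ 2 · 0.24175 = 0.48350 ≈ 0.4835.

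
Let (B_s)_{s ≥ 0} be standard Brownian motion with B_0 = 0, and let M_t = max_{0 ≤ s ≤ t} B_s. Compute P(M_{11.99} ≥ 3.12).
P(M_{11.99} ≥ 3.12) = 2·P(B_{11.99} ≥ 3.12) = 2(1 − Φ(3.12/√11.99)) ≈ 0.3676

By the reflection principle for Brownian motion, P(M_t ≥ a) = 2 · P(B_t ≥ a) for a ≥ 0. Since B_t ~ N(0, t), P(B_t ≥ 3.12) = 1 − Φ(3.12/√t) = 1 − Φ(3.12/√11.99) = 1 − Φ(0.9010). So
  P(M_{11.99} ≥ 3.12) = 2(1 − Φ(0.9010)) ≈ 0.3676.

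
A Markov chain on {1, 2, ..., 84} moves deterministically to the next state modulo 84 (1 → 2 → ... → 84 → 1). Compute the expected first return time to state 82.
E[T_82 | X_0 = 82] = 84

The chain cycles deterministically, so starting at state 82 it returns in exactly 84 steps. Equivalently, the stationary distribution is uniform π_j = 1/84 for every state j, so by Kac's formula E[T_82] = 1/π_82 = 84.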